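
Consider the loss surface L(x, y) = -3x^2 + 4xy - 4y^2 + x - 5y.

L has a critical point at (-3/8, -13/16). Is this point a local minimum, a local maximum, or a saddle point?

The Hessian of L is constant: H = [[-6, 4], [4, -8]].
det(H) = (-6)·(-8) − 4² = 32.
det(H) > 0 and tr(H) = -14 < 0, so H is negative definite and the point is a local maximum.

local maximum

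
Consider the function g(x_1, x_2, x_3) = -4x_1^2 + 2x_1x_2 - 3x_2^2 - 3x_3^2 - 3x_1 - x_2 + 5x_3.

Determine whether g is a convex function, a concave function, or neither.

concave

g is quadratic, so its Hessian is the constant matrix H = [[-8, 2, 0], [2, -6, 0], [0, 0, -6]].
Leading principal minors: -8, 44, -264.
Signs alternate −, +, − ⇒ H ≺ 0 ⇒ concave.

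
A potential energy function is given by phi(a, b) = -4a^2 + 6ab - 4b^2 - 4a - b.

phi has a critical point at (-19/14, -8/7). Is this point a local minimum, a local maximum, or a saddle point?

local maximum

The Hessian of phi is constant: H = [[-8, 6], [6, -8]].
det(H) = (-8)·(-8) − 6² = 28.
det(H) > 0 and tr(H) = -16 < 0, so H is negative definite and the point is a local maximum.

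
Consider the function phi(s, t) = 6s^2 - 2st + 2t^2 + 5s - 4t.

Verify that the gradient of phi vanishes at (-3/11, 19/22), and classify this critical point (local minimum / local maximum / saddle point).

local minimum

∇phi = (12s - 2t + 5, -2s + 4t - 4); substituting (-3/11, 19/22) gives ∇phi = (0, 0), so (-3/11, 19/22) is indeed a critical point.
The Hessian of phi is constant: H = [[12, -2], [-2, 4]].
det(H) = 12·4 − (-2)² = 44.
det(H) > 0 and tr(H) = 16 > 0, so H is positive definite and the point is a local minimum.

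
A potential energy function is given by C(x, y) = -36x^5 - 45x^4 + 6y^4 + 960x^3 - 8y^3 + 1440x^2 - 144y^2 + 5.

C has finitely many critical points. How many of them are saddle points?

6

C separates as a function of x plus a function of y, so ∇C=0 decouples.
∂C/∂x = -180x(x - 4)(x + 1)(x + 4) = 0 at x ∈ {-4, -1, 0, 4}; ∂C/∂y = 24y(y - 4)(y + 3) = 0 at y ∈ {-3, 0, 4}.
The Hessian is diagonal: diag(C_xx, C_yy). Second derivatives: C_xx(-4)=17280, C_xx(-1)=-2700, C_xx(0)=2880, C_xx(4)=-28800; C_yy(-3)=504, C_yy(0)=-288, C_yy(4)=672.
Saddle points occur where the two diagonal entries have opposite signs: (-4, 0), (-1, -3), (-1, 4), (0, 0), (4, -3), (4, 4). Count: 6.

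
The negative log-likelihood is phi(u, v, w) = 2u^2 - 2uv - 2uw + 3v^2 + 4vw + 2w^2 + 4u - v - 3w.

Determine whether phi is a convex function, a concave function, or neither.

phi is quadratic, so its Hessian is the constant matrix H = [[4, -2, -2], [-2, 6, 4], [-2, 4, 4]].
Leading principal minors: 4, 20, 24.
All positive ⇒ H ≻ 0 ⇒ convex.

convex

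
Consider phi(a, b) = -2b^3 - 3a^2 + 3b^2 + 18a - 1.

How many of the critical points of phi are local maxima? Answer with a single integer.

1

phi separates as a function of a plus a function of b, so ∇phi=0 decouples.
∂phi/∂a = -6(a - 3) = 0 at a ∈ {3}; ∂phi/∂b = -6b(b - 1) = 0 at b ∈ {0, 1}.
The Hessian is diagonal: diag(phi_aa, phi_bb). Second derivatives: phi_aa(3)=-6; phi_bb(0)=6, phi_bb(1)=-6.
Local maxima occur where both diagonal entries negative: (3, 1). Count: 1.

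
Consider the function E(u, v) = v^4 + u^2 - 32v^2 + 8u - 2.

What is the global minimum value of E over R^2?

E(u,v) separates as P(u) + Q(v) − 2, so its minimum is min P + min Q − 2.
P'(u) = 2u + 8 vanishes at u ∈ {-4}; Q'(v) = 4v(v - 4)(v + 4) vanishes at v ∈ {-4, 0, 4}.
Local minima of P (where P''>0): P(-4)=-16. Local minima of Q: Q(-4)=-256, Q(4)=-256.
So the global minimum of E is P(-4) + Q(-4) − 2 = -16 − 256 − 2 = -274, attained at (-4, -4).

-274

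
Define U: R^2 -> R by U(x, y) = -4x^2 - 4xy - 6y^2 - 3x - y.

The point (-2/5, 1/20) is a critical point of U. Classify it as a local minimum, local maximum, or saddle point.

The Hessian of U is constant: H = [[-8, -4], [-4, -12]].
det(H) = (-8)·(-12) − (-4)² = 80.
det(H) > 0 and tr(H) = -20 < 0, so H is negative definite and the point is a local maximum.

local maximum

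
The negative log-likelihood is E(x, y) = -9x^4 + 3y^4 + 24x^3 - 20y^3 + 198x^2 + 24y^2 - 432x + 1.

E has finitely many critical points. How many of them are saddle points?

E separates as a function of x plus a function of y, so ∇E=0 decouples.
∂E/∂x = -36(x - 4)(x - 1)(x + 3) = 0 at x ∈ {-3, 1, 4}; ∂E/∂y = 12y(y - 4)(y - 1) = 0 at y ∈ {0, 1, 4}.
The Hessian is diagonal: diag(E_xx, E_yy). Second derivatives: E_xx(-3)=-1008, E_xx(1)=432, E_xx(4)=-756; E_yy(0)=48, E_yy(1)=-36, E_yy(4)=144.
Saddle points occur where the two diagonal entries have opposite signs: (-3, 0), (-3, 4), (1, 1), (4, 0), (4, 4). Count: 5.

5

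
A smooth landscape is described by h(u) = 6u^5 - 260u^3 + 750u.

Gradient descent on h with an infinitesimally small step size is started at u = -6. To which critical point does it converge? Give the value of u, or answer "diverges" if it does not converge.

diverges

h'(u) = 30(u - 5)(u - 1)(u + 1)(u + 5), so h'(-6) = 11550.
Gradient descent moves in the -h' direction, i.e. u is decreasing.
There is no critical point below u=-6, and h' keeps the same sign, so the iterate runs off to −∞.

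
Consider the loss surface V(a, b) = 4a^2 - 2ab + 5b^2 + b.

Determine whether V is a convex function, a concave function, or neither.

V is quadratic, so its Hessian is the constant matrix H = [[8, -2], [-2, 10]].
det(H) = 76, tr(H) = 18.
det(H) > 0 and tr(H) > 0, so H is positive definite everywhere: convex.

convex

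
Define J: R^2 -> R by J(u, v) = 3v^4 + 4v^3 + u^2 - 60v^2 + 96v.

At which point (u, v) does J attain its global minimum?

J(u,v) separates as P(u) + Q(v), so its minimum is min P + min Q.
P'(u) = 2u vanishes at u ∈ {0}; Q'(v) = 12(v - 2)(v - 1)(v + 4) vanishes at v ∈ {-4, 1, 2}.
Local minima of P (where P''>0): P(0)=0. Local minima of Q: Q(-4)=-832, Q(2)=32.
So the global minimum of J is P(0) + Q(-4) = 0 − 832 = -832, attained at (0, -4).

(0, -4)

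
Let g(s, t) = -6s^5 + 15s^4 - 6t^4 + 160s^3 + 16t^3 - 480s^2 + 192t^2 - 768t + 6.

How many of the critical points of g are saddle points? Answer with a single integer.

6

g separates as a function of s plus a function of t, so ∇g=0 decouples.
∂g/∂s = -30s(s - 4)(s - 2)(s + 4) = 0 at s ∈ {-4, 0, 2, 4}; ∂g/∂t = -24(t - 4)(t - 2)(t + 4) = 0 at t ∈ {-4, 2, 4}.
The Hessian is diagonal: diag(g_ss, g_tt). Second derivatives: g_ss(-4)=5760, g_ss(0)=-960, g_ss(2)=720, g_ss(4)=-1920; g_tt(-4)=-1152, g_tt(2)=288, g_tt(4)=-384.
Saddle points occur where the two diagonal entries have opposite signs: (-4, -4), (-4, 4), (0, 2), (2, -4), (2, 4), (4, 2). Count: 6.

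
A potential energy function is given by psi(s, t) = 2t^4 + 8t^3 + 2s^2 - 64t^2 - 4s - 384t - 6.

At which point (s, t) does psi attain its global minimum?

(1, 4)

psi(s,t) separates as P(s) + Q(t) − 6, so its minimum is min P + min Q − 6.
P'(s) = 4s - 4 vanishes at s ∈ {1}; Q'(t) = 8(t - 4)(t + 3)(t + 4) vanishes at t ∈ {-4, -3, 4}.
Local minima of P (where P''>0): P(1)=-2. Local minima of Q: Q(-4)=512, Q(4)=-1536.
So the global minimum of psi is P(1) + Q(4) − 6 = -2 − 1536 − 6 = -1544, attained at (1, 4).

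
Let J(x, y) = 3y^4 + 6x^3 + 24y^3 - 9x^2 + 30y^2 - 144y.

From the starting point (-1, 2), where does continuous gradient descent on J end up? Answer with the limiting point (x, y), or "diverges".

diverges

J is separable, so gradient descent decouples: x follows -∂J/∂x, y follows -∂J/∂y.
∂J/∂x = 18x(x - 1); at x=-1 this is 36, so x decreases.
∂J/∂y = 12(y - 1)(y + 3)(y + 4); at y=2 this is 360, so y decreases.
The x-coordinate has no critical point in that direction and runs off to infinity.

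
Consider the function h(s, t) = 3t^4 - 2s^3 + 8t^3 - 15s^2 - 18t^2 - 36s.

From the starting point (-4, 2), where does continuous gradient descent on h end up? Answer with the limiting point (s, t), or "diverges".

(-3, 1)

h is separable, so gradient descent decouples: s follows -∂h/∂s, t follows -∂h/∂t.
∂h/∂s = -6(s + 2)(s + 3); at s=-4 this is -12, so s increases.
∂h/∂t = 12t(t - 1)(t + 3); at t=2 this is 120, so t decreases.
s converges to its nearest critical value -3 (a local min of the s-part); t converges to 1. The iterate converges to (-3, 1).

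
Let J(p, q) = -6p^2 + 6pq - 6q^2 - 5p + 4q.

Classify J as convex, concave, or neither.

concave

J is quadratic, so its Hessian is the constant matrix H = [[-12, 6], [6, -12]].
det(H) = 108, tr(H) = -24.
det(H) > 0 and tr(H) < 0, so H is negative definite everywhere: concave.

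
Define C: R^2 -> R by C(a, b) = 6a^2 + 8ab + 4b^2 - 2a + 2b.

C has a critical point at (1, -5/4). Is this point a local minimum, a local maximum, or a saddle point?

The Hessian of C is constant: H = [[12, 8], [8, 8]].
det(H) = 12·8 − 8² = 32.
det(H) > 0 and tr(H) = 20 > 0, so H is positive definite and the point is a local minimum.

local minimum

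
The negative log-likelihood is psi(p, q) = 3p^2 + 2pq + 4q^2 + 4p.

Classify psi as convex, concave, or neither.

psi is quadratic, so its Hessian is the constant matrix H = [[6, 2], [2, 8]].
det(H) = 44, tr(H) = 14.
det(H) > 0 and tr(H) > 0, so H is positive definite everywhere: convex.

convex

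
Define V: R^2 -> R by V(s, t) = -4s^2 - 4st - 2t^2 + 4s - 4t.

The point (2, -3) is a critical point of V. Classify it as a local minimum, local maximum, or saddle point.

local maximum

The Hessian of V is constant: H = [[-8, -4], [-4, -4]].
det(H) = (-8)·(-4) − (-4)² = 16.
det(H) > 0 and tr(H) = -12 < 0, so H is negative definite and the point is a local maximum.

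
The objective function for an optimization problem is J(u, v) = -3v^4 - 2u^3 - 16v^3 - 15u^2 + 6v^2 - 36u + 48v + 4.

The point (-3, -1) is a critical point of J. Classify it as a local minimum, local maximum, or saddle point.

local minimum

The mixed partial ∂²J/∂u∂v is 0, so the Hessian at any point is diag(J_uu, J_vv) = diag(-6(2u + 5), 12(-3v^2 - 8v + 1)).
At (-3, -1): H = diag(6, 72).
Both eigenvalues are positive, so H is positive definite: a local minimum.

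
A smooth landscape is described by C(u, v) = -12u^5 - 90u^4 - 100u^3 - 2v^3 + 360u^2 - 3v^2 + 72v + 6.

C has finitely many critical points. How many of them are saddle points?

C separates as a function of u plus a function of v, so ∇C=0 decouples.
∂C/∂u = -60u(u - 1)(u + 3)(u + 4) = 0 at u ∈ {-4, -3, 0, 1}; ∂C/∂v = -6(v - 3)(v + 4) = 0 at v ∈ {-4, 3}.
The Hessian is diagonal: diag(C_uu, C_vv). Second derivatives: C_uu(-4)=1200, C_uu(-3)=-720, C_uu(0)=720, C_uu(1)=-1200; C_vv(-4)=42, C_vv(3)=-42.
Saddle points occur where the two diagonal entries have opposite signs: (-4, 3), (-3, -4), (0, 3), (1, -4). Count: 4.

4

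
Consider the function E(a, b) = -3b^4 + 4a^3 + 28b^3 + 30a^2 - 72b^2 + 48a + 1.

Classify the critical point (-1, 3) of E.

The mixed partial ∂²E/∂a∂b is 0, so the Hessian at any point is diag(E_aa, E_bb) = diag(12(2a + 5), 12(-3b^2 + 14b - 12)).
At (-1, 3): H = diag(36, 36).
Both eigenvalues are positive, so H is positive definite: a local minimum.

local minimum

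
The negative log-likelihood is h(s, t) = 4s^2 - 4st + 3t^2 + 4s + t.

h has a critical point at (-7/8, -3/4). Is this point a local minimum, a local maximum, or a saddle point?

local minimum

The Hessian of h is constant: H = [[8, -4], [-4, 6]].
det(H) = 8·6 − (-4)² = 32.
det(H) > 0 and tr(H) = 14 > 0, so H is positive definite and the point is a local minimum.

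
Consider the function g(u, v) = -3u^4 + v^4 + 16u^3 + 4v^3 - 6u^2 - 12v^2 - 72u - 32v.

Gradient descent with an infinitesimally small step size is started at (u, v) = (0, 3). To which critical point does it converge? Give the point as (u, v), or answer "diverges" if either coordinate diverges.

g is separable, so gradient descent decouples: u follows -∂g/∂u, v follows -∂g/∂v.
∂g/∂u = -12(u - 3)(u - 2)(u + 1); at u=0 this is -72, so u increases.
∂g/∂v = 4(v - 2)(v + 1)(v + 4); at v=3 this is 112, so v decreases.
u converges to its nearest critical value 2 (a local min of the u-part); v converges to 2. The iterate converges to (2, 2).

(2, 2)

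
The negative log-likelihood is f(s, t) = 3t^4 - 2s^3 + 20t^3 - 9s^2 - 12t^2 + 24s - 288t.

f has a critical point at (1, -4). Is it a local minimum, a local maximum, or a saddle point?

The mixed partial ∂²f/∂s∂t is 0, so the Hessian at any point is diag(f_ss, f_tt) = diag(-6(2s + 3), 12(3t^2 + 10t - 2)).
At (1, -4): H = diag(-30, 72).
The eigenvalues have opposite signs, so H is indefinite: a saddle point.

saddle point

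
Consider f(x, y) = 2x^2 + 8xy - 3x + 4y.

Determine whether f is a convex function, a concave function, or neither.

neither

f is quadratic, so its Hessian is the constant matrix H = [[4, 8], [8, 0]].
det(H) = -64, tr(H) = 4.
det(H) < 0, so H is indefinite: neither convex nor concave.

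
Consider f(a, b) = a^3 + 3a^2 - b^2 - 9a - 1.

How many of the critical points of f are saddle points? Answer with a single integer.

1

f separates as a function of a plus a function of b, so ∇f=0 decouples.
∂f/∂a = 3(a - 1)(a + 3) = 0 at a ∈ {-3, 1}; ∂f/∂b = -2b = 0 at b ∈ {0}.
The Hessian is diagonal: diag(f_aa, f_bb). Second derivatives: f_aa(-3)=-12, f_aa(1)=12; f_bb(0)=-2.
Saddle points occur where the two diagonal entries have opposite signs: (1, 0). Count: 1.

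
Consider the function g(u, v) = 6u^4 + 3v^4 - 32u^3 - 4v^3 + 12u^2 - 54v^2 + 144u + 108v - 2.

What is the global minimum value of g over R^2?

-555

g(u,v) separates as P(u) + Q(v) − 2, so its minimum is min P + min Q − 2.
P'(u) = 24(u - 3)(u - 2)(u + 1) vanishes at u ∈ {-1, 2, 3}; Q'(v) = 12(v - 3)(v - 1)(v + 3) vanishes at v ∈ {-3, 1, 3}.
Local minima of P (where P''>0): P(-1)=-94, P(3)=162. Local minima of Q: Q(-3)=-459, Q(3)=-27.
So the global minimum of g is P(-1) + Q(-3) − 2 = -94 − 459 − 2 = -555, attained at (-1, -3).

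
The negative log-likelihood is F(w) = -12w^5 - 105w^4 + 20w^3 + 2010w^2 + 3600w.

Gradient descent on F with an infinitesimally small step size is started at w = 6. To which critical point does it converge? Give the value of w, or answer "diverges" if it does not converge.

F'(w) = -60(w - 3)(w + 1)(w + 4)(w + 5), so F'(6) = -138600.
Gradient descent moves in the -F' direction, i.e. w is increasing.
There is no critical point above w=6, and F' keeps the same sign, so the iterate runs off to +∞.

diverges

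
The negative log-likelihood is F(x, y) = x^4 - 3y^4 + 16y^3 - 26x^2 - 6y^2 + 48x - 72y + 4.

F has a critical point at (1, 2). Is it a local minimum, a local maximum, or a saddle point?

The mixed partial ∂²F/∂x∂y is 0, so the Hessian at any point is diag(F_xx, F_yy) = diag(4(3x^2 - 13), 12(-3y^2 + 8y - 1)).
At (1, 2): H = diag(-40, 36).
The eigenvalues have opposite signs, so H is indefinite: a saddle point.

saddle point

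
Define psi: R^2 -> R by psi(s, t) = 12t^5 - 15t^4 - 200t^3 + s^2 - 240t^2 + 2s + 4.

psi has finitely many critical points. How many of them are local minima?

psi separates as a function of s plus a function of t, so ∇psi=0 decouples.
∂psi/∂s = 2(s + 1) = 0 at s ∈ {-1}; ∂psi/∂t = 60t(t - 4)(t + 1)(t + 2) = 0 at t ∈ {-2, -1, 0, 4}.
The Hessian is diagonal: diag(psi_ss, psi_tt). Second derivatives: psi_ss(-1)=2; psi_tt(-2)=-720, psi_tt(-1)=300, psi_tt(0)=-480, psi_tt(4)=7200.
Local minima occur where both diagonal entries positive: (-1, -1), (-1, 4). Count: 2.

2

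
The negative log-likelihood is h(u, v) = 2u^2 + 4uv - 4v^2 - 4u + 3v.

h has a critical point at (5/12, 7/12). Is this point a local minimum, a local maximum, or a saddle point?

The Hessian of h is constant: H = [[4, 4], [4, -8]].
det(H) = 4·(-8) − 4² = -48.
Since det(H) < 0, H is indefinite and the critical point is a saddle point.

saddle point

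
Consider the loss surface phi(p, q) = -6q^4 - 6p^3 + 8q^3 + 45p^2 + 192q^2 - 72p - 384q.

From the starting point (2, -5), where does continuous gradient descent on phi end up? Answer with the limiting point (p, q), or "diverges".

diverges

phi is separable, so gradient descent decouples: p follows -∂phi/∂p, q follows -∂phi/∂q.
∂phi/∂p = -18(p - 4)(p - 1); at p=2 this is 36, so p decreases.
∂phi/∂q = -24(q - 4)(q - 1)(q + 4); at q=-5 this is 1296, so q decreases.
The q-coordinate has no critical point in that direction and runs off to infinity.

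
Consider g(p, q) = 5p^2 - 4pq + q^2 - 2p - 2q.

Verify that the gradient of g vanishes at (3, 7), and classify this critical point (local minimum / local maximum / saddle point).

local minimum

∇g = (10p - 4q - 2, -4p + 2q - 2); substituting (3, 7) gives ∇g = (0, 0), so (3, 7) is indeed a critical point.
The Hessian of g is constant: H = [[10, -4], [-4, 2]].
det(H) = 10·2 − (-4)² = 4.
det(H) > 0 and tr(H) = 12 > 0, so H is positive definite and the point is a local minimum.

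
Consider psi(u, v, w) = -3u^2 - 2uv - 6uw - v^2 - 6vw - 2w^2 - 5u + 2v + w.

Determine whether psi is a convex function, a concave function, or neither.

neither

psi is quadratic, so its Hessian is the constant matrix H = [[-6, -2, -6], [-2, -2, -6], [-6, -6, -4]].
Leading principal minors: -6, 8, 112.
Neither pattern holds ⇒ H is indefinite ⇒ neither convex nor concave.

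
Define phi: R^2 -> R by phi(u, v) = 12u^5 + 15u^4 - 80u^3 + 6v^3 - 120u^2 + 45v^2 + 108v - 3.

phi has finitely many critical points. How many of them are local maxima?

phi separates as a function of u plus a function of v, so ∇phi=0 decouples.
∂phi/∂u = 60u(u - 2)(u + 1)(u + 2) = 0 at u ∈ {-2, -1, 0, 2}; ∂phi/∂v = 18(v + 2)(v + 3) = 0 at v ∈ {-3, -2}.
The Hessian is diagonal: diag(phi_uu, phi_vv). Second derivatives: phi_uu(-2)=-480, phi_uu(-1)=180, phi_uu(0)=-240, phi_uu(2)=1440; phi_vv(-3)=-18, phi_vv(-2)=18.
Local maxima occur where both diagonal entries negative: (-2, -3), (0, -3). Count: 2.

2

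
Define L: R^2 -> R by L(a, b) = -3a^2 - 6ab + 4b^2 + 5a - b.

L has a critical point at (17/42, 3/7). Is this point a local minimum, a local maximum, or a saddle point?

The Hessian of L is constant: H = [[-6, -6], [-6, 8]].
det(H) = (-6)·8 − (-6)² = -84.
Since det(H) < 0, H is indefinite and the critical point is a saddle point.

saddle point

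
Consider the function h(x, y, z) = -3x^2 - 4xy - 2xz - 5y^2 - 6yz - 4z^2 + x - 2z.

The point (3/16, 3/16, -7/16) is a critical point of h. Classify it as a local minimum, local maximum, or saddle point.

local maximum

The Hessian is constant: H = [[-6, -4, -2], [-4, -10, -6], [-2, -6, -8]].
Leading principal minors: Δ₁ = -6, Δ₂ = 44, Δ₃ = -192.
The minors alternate sign starting negative (−, +, −), so H is negative definite: a local maximum.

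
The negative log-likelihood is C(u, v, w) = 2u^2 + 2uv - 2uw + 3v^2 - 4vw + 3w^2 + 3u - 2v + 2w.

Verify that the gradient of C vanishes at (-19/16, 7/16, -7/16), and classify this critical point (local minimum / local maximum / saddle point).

∇C = (4u + 2v - 2w + 3, 2u + 6v - 4w - 2, -2u - 4v + 6w + 2); substituting (-19/16, 7/16, -7/16) gives ∇C = (0, 0, 0), so (-19/16, 7/16, -7/16) is indeed a critical point.
The Hessian is constant: H = [[4, 2, -2], [2, 6, -4], [-2, -4, 6]].
Leading principal minors: Δ₁ = 4, Δ₂ = 20, Δ₃ = 64.
All leading minors are positive, so H is positive definite: a local minimum.

local minimum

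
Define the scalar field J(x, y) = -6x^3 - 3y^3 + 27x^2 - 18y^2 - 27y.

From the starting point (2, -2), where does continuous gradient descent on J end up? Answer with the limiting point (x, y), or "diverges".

(0, -3)

J is separable, so gradient descent decouples: x follows -∂J/∂x, y follows -∂J/∂y.
∂J/∂x = -18x(x - 3); at x=2 this is 36, so x decreases.
∂J/∂y = -9(y + 1)(y + 3); at y=-2 this is 9, so y decreases.
x converges to its nearest critical value 0 (a local min of the x-part); y converges to -3. The iterate converges to (0, -3).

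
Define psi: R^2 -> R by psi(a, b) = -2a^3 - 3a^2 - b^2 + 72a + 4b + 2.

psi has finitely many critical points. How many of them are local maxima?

1

psi separates as a function of a plus a function of b, so ∇psi=0 decouples.
∂psi/∂a = -6(a - 3)(a + 4) = 0 at a ∈ {-4, 3}; ∂psi/∂b = -2(b - 2) = 0 at b ∈ {2}.
The Hessian is diagonal: diag(psi_aa, psi_bb). Second derivatives: psi_aa(-4)=42, psi_aa(3)=-42; psi_bb(2)=-2.
Local maxima occur where both diagonal entries negative: (3, 2). Count: 1.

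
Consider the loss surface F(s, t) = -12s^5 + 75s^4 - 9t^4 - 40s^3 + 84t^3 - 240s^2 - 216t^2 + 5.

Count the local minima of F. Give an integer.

2

F separates as a function of s plus a function of t, so ∇F=0 decouples.
∂F/∂s = -60s(s - 4)(s - 2)(s + 1) = 0 at s ∈ {-1, 0, 2, 4}; ∂F/∂t = -36t(t - 4)(t - 3) = 0 at t ∈ {0, 3, 4}.
The Hessian is diagonal: diag(F_ss, F_tt). Second derivatives: F_ss(-1)=900, F_ss(0)=-480, F_ss(2)=720, F_ss(4)=-2400; F_tt(0)=-432, F_tt(3)=108, F_tt(4)=-144.
Local minima occur where both diagonal entries positive: (-1, 3), (2, 3). Count: 2.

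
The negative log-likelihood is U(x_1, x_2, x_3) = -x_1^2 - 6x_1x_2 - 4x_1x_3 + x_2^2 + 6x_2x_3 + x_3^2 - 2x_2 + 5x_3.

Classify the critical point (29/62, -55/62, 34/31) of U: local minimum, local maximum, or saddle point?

saddle point

The Hessian is constant: H = [[-2, -6, -4], [-6, 2, 6], [-4, 6, 2]].
Leading principal minors: Δ₁ = -2, Δ₂ = -40, Δ₃ = 248.
The minors fit neither the all-positive nor the alternating-sign pattern, so H is indefinite: a saddle point.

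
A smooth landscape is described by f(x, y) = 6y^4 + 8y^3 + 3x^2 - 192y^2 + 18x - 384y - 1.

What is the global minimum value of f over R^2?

f(x,y) separates as P(x) + Q(y) − 1, so its minimum is min P + min Q − 1.
P'(x) = 6x + 18 vanishes at x ∈ {-3}; Q'(y) = 24(y - 4)(y + 1)(y + 4) vanishes at y ∈ {-4, -1, 4}.
Local minima of P (where P''>0): P(-3)=-27. Local minima of Q: Q(-4)=-512, Q(4)=-2560.
So the global minimum of f is P(-3) + Q(4) − 1 = -27 − 2560 − 1 = -2588, attained at (-3, 4).

-2588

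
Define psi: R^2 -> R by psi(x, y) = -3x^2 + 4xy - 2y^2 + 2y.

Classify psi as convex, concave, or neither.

psi is quadratic, so its Hessian is the constant matrix H = [[-6, 4], [4, -4]].
det(H) = 8, tr(H) = -10.
det(H) > 0 and tr(H) < 0, so H is negative definite everywhere: concave.

concave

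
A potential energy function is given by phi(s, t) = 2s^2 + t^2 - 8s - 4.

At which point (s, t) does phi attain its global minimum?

(2, 0)

phi(s,t) separates as P(s) + Q(t) − 4, so its minimum is min P + min Q − 4.
P'(s) = 4s - 8 vanishes at s ∈ {2}; Q'(t) = 2t vanishes at t ∈ {0}.
Local minima of P (where P''>0): P(2)=-8. Local minima of Q: Q(0)=0.
So the global minimum of phi is P(2) + Q(0) − 4 = -8 + 0 − 4 = -12, attained at (2, 0).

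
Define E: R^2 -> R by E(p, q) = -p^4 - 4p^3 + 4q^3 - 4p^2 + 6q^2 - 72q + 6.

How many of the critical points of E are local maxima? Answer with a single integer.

E separates as a function of p plus a function of q, so ∇E=0 decouples.
∂E/∂p = -4p(p + 1)(p + 2) = 0 at p ∈ {-2, -1, 0}; ∂E/∂q = 12(q - 2)(q + 3) = 0 at q ∈ {-3, 2}.
The Hessian is diagonal: diag(E_pp, E_qq). Second derivatives: E_pp(-2)=-8, E_pp(-1)=4, E_pp(0)=-8; E_qq(-3)=-60, E_qq(2)=60.
Local maxima occur where both diagonal entries negative: (-2, -3), (0, -3). Count: 2.

2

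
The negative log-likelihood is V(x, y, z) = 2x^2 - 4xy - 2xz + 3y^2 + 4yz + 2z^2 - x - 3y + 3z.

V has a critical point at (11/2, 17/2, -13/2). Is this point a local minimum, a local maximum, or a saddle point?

The Hessian is constant: H = [[4, -4, -2], [-4, 6, 4], [-2, 4, 4]].
Leading principal minors: Δ₁ = 4, Δ₂ = 8, Δ₃ = 8.
All leading minors are positive, so H is positive definite: a local minimum.

local minimum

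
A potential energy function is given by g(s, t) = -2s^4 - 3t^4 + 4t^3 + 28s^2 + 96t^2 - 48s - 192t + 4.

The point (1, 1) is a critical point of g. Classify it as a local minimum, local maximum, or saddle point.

local minimum

The mixed partial ∂²g/∂s∂t is 0, so the Hessian at any point is diag(g_ss, g_tt) = diag(8(-3s^2 + 7), 12(-3t^2 + 2t + 16)).
At (1, 1): H = diag(32, 180).
Both eigenvalues are positive, so H is positive definite: a local minimum.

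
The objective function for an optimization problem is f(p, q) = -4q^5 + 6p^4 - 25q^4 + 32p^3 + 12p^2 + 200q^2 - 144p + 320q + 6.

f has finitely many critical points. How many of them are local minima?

4

f separates as a function of p plus a function of q, so ∇f=0 decouples.
∂f/∂p = 24(p - 1)(p + 2)(p + 3) = 0 at p ∈ {-3, -2, 1}; ∂f/∂q = -20(q - 2)(q + 1)(q + 2)(q + 4) = 0 at q ∈ {-4, -2, -1, 2}.
The Hessian is diagonal: diag(f_pp, f_qq). Second derivatives: f_pp(-3)=96, f_pp(-2)=-72, f_pp(1)=288; f_qq(-4)=720, f_qq(-2)=-160, f_qq(-1)=180, f_qq(2)=-1440.
Local minima occur where both diagonal entries positive: (-3, -4), (-3, -1), (1, -4), (1, -1). Count: 4.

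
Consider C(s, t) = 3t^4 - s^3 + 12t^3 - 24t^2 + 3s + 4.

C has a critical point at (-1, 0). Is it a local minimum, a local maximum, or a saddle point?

The mixed partial ∂²C/∂s∂t is 0, so the Hessian at any point is diag(C_ss, C_tt) = diag(-6s, 12(3t^2 + 6t - 4)).
At (-1, 0): H = diag(6, -48).
The eigenvalues have opposite signs, so H is indefinite: a saddle point.

saddle point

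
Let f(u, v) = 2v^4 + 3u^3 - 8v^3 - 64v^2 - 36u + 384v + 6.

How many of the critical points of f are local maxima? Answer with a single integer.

f separates as a function of u plus a function of v, so ∇f=0 decouples.
∂f/∂u = 9(u - 2)(u + 2) = 0 at u ∈ {-2, 2}; ∂f/∂v = 8(v - 4)(v - 3)(v + 4) = 0 at v ∈ {-4, 3, 4}.
The Hessian is diagonal: diag(f_uu, f_vv). Second derivatives: f_uu(-2)=-36, f_uu(2)=36; f_vv(-4)=448, f_vv(3)=-56, f_vv(4)=64.
Local maxima occur where both diagonal entries negative: (-2, 3). Count: 1.

1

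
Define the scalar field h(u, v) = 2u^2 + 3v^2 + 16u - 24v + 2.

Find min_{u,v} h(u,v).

-78

h(u,v) separates as P(u) + Q(v) + 2, so its minimum is min P + min Q + 2.
P'(u) = 4u + 16 vanishes at u ∈ {-4}; Q'(v) = 6v - 24 vanishes at v ∈ {4}.
Local minima of P (where P''>0): P(-4)=-32. Local minima of Q: Q(4)=-48.
So the global minimum of h is P(-4) + Q(4) + 2 = -32 − 48 + 2 = -78, attained at (-4, 4).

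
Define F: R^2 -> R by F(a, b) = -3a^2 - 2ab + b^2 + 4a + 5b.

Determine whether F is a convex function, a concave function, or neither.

neither

F is quadratic, so its Hessian is the constant matrix H = [[-6, -2], [-2, 2]].
det(H) = -16, tr(H) = -4.
det(H) < 0, so H is indefinite: neither convex nor concave.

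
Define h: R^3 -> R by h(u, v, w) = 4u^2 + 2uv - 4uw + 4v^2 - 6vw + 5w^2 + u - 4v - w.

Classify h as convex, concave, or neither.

convex

h is quadratic, so its Hessian is the constant matrix H = [[8, 2, -4], [2, 8, -6], [-4, -6, 10]].
Leading principal minors: 8, 60, 280.
All positive ⇒ H ≻ 0 ⇒ convex.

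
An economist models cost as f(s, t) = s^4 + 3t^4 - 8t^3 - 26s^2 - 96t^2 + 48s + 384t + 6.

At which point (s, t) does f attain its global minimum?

(-4, -4)

f(s,t) separates as P(s) + Q(t) + 6, so its minimum is min P + min Q + 6.
P'(s) = 4(s - 3)(s - 1)(s + 4) vanishes at s ∈ {-4, 1, 3}; Q'(t) = 12(t - 4)(t - 2)(t + 4) vanishes at t ∈ {-4, 2, 4}.
Local minima of P (where P''>0): P(-4)=-352, P(3)=-9. Local minima of Q: Q(-4)=-1792, Q(4)=256.
So the global minimum of f is P(-4) + Q(-4) + 6 = -352 − 1792 + 6 = -2138, attained at (-4, -4).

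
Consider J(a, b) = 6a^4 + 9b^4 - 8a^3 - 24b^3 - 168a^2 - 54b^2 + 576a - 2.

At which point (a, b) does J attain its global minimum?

(-4, 3)

J(a,b) separates as P(a) + Q(b) − 2, so its minimum is min P + min Q − 2.
P'(a) = 24(a - 3)(a - 2)(a + 4) vanishes at a ∈ {-4, 2, 3}; Q'(b) = 36b(b - 3)(b + 1) vanishes at b ∈ {-1, 0, 3}.
Local minima of P (where P''>0): P(-4)=-2944, P(3)=486. Local minima of Q: Q(-1)=-21, Q(3)=-405.
So the global minimum of J is P(-4) + Q(3) − 2 = -2944 − 405 − 2 = -3351, attained at (-4, 3).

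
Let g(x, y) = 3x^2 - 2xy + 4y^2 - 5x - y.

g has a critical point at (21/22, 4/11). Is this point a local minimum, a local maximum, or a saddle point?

The Hessian of g is constant: H = [[6, -2], [-2, 8]].
det(H) = 6·8 − (-2)² = 44.
det(H) > 0 and tr(H) = 14 > 0, so H is positive definite and the point is a local minimum.

local minimum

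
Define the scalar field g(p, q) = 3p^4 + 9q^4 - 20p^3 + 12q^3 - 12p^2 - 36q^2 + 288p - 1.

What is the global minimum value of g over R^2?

g(p,q) separates as A(p) + B(q) − 1, so its minimum is min A + min B − 1.
A'(p) = 12(p - 4)(p - 3)(p + 2) vanishes at p ∈ {-2, 3, 4}; B'(q) = 36q(q - 1)(q + 2) vanishes at q ∈ {-2, 0, 1}.
Local minima of A (where A''>0): A(-2)=-416, A(4)=448. Local minima of B: B(-2)=-96, B(1)=-15.
So the global minimum of g is A(-2) + B(-2) − 1 = -416 − 96 − 1 = -513, attained at (-2, -2).

-513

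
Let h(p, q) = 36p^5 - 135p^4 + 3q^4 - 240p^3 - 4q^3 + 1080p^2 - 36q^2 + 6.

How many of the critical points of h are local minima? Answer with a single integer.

h separates as a function of p plus a function of q, so ∇h=0 decouples.
∂h/∂p = 180p(p - 3)(p - 2)(p + 2) = 0 at p ∈ {-2, 0, 2, 3}; ∂h/∂q = 12q(q - 3)(q + 2) = 0 at q ∈ {-2, 0, 3}.
The Hessian is diagonal: diag(h_pp, h_qq). Second derivatives: h_pp(-2)=-7200, h_pp(0)=2160, h_pp(2)=-1440, h_pp(3)=2700; h_qq(-2)=120, h_qq(0)=-72, h_qq(3)=180.
Local minima occur where both diagonal entries positive: (0, -2), (0, 3), (3, -2), (3, 3). Count: 4.

4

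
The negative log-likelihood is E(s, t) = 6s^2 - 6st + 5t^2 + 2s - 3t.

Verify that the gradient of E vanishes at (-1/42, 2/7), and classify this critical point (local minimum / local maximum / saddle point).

∇E = (12s - 6t + 2, -6s + 10t - 3); substituting (-1/42, 2/7) gives ∇E = (0, 0), so (-1/42, 2/7) is indeed a critical point.
The Hessian of E is constant: H = [[12, -6], [-6, 10]].
det(H) = 12·10 − (-6)² = 84.
det(H) > 0 and tr(H) = 22 > 0, so H is positive definite and the point is a local minimum.

local minimum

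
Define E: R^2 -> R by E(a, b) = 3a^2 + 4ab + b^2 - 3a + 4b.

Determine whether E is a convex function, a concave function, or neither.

neither

E is quadratic, so its Hessian is the constant matrix H = [[6, 4], [4, 2]].
det(H) = -4, tr(H) = 8.
det(H) < 0, so H is indefinite: neither convex nor concave.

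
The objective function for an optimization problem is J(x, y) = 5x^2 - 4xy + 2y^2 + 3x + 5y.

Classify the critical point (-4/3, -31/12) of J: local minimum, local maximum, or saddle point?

The Hessian of J is constant: H = [[10, -4], [-4, 4]].
det(H) = 10·4 − (-4)² = 24.
det(H) > 0 and tr(H) = 14 > 0, so H is positive definite and the point is a local minimum.

local minimum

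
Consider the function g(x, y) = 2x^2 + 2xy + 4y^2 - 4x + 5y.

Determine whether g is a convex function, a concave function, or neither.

convex

g is quadratic, so its Hessian is the constant matrix H = [[4, 2], [2, 8]].
det(H) = 28, tr(H) = 12.
det(H) > 0 and tr(H) > 0, so H is positive definite everywhere: convex.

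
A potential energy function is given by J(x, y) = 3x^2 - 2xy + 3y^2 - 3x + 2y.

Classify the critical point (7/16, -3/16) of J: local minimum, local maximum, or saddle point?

local minimum

The Hessian of J is constant: H = [[6, -2], [-2, 6]].
det(H) = 6·6 − (-2)² = 32.
det(H) > 0 and tr(H) = 12 > 0, so H is positive definite and the point is a local minimum.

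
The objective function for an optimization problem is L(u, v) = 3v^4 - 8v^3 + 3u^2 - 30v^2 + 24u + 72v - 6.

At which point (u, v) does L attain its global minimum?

(-4, -2)

L(u,v) separates as P(u) + Q(v) − 6, so its minimum is min P + min Q − 6.
P'(u) = 6u + 24 vanishes at u ∈ {-4}; Q'(v) = 12(v - 3)(v - 1)(v + 2) vanishes at v ∈ {-2, 1, 3}.
Local minima of P (where P''>0): P(-4)=-48. Local minima of Q: Q(-2)=-152, Q(3)=-27.
So the global minimum of L is P(-4) + Q(-2) − 6 = -48 − 152 − 6 = -206, attained at (-4, -2).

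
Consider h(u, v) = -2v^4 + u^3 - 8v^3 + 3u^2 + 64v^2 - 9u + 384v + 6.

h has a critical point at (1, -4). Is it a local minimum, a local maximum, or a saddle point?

saddle point

The mixed partial ∂²h/∂u∂v is 0, so the Hessian at any point is diag(h_uu, h_vv) = diag(6(u + 1), 8(-3v^2 - 6v + 16)).
At (1, -4): H = diag(12, -64).
The eigenvalues have opposite signs, so H is indefinite: a saddle point.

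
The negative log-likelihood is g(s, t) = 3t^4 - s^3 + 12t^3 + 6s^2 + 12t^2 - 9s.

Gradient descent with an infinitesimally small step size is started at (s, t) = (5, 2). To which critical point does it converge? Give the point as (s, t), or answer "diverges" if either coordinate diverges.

g is separable, so gradient descent decouples: s follows -∂g/∂s, t follows -∂g/∂t.
∂g/∂s = -3(s - 3)(s - 1); at s=5 this is -24, so s increases.
∂g/∂t = 12t(t + 1)(t + 2); at t=2 this is 288, so t decreases.
The s-coordinate has no critical point in that direction and runs off to infinity.

diverges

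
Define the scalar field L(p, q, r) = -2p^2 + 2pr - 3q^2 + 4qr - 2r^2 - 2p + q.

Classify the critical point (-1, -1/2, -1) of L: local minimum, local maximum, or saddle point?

local maximum

The Hessian is constant: H = [[-4, 0, 2], [0, -6, 4], [2, 4, -4]].
Leading principal minors: Δ₁ = -4, Δ₂ = 24, Δ₃ = -8.
The minors alternate sign starting negative (−, +, −), so H is negative definite: a local maximum.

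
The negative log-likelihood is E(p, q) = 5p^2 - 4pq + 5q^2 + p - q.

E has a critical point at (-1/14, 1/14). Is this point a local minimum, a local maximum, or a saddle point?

The Hessian of E is constant: H = [[10, -4], [-4, 10]].
det(H) = 10·10 − (-4)² = 84.
det(H) > 0 and tr(H) = 20 > 0, so H is positive definite and the point is a local minimum.

local minimum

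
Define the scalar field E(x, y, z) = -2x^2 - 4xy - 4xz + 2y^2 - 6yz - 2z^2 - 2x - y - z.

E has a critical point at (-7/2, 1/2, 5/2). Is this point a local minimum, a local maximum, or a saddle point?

saddle point

The Hessian is constant: H = [[-4, -4, -4], [-4, 4, -6], [-4, -6, -4]].
Leading principal minors: Δ₁ = -4, Δ₂ = -32, Δ₃ = 16.
The minors fit neither the all-positive nor the alternating-sign pattern, so H is indefinite: a saddle point.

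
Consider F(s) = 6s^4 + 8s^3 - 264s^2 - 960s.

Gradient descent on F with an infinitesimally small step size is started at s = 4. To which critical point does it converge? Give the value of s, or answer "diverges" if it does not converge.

5

F'(s) = 24(s - 5)(s + 2)(s + 4), so F'(4) = -1152.
Gradient descent moves in the -F' direction, i.e. s is increasing.
The nearest critical point in that direction is s = 5, where F'' = 1512 > 0 (a local minimum). The iterate converges there.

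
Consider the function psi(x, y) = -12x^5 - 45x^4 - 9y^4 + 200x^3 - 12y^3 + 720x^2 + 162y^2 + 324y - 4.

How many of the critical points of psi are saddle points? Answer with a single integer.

6

psi separates as a function of x plus a function of y, so ∇psi=0 decouples.
∂psi/∂x = -60x(x - 3)(x + 2)(x + 4) = 0 at x ∈ {-4, -2, 0, 3}; ∂psi/∂y = -36(y - 3)(y + 1)(y + 3) = 0 at y ∈ {-3, -1, 3}.
The Hessian is diagonal: diag(psi_xx, psi_yy). Second derivatives: psi_xx(-4)=3360, psi_xx(-2)=-1200, psi_xx(0)=1440, psi_xx(3)=-6300; psi_yy(-3)=-432, psi_yy(-1)=288, psi_yy(3)=-864.
Saddle points occur where the two diagonal entries have opposite signs: (-4, -3), (-4, 3), (-2, -1), (0, -3), (0, 3), (3, -1). Count: 6.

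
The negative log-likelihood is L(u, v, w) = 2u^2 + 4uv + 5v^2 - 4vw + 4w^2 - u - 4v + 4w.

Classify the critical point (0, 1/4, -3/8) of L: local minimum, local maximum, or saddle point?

The Hessian is constant: H = [[4, 4, 0], [4, 10, -4], [0, -4, 8]].
Leading principal minors: Δ₁ = 4, Δ₂ = 24, Δ₃ = 128.
All leading minors are positive, so H is positive definite: a local minimum.

local minimum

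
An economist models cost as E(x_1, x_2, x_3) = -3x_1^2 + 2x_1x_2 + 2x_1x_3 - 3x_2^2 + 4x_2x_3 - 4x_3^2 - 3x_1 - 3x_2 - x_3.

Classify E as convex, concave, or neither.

E is quadratic, so its Hessian is the constant matrix H = [[-6, 2, 2], [2, -6, 4], [2, 4, -8]].
Leading principal minors: -6, 32, -104.
Signs alternate −, +, − ⇒ H ≺ 0 ⇒ concave.

concave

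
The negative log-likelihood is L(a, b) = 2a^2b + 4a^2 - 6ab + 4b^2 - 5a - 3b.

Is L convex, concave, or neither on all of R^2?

The term 2a^2b is cubic, so the Hessian is not constant.
∂²L/∂a² = 4b + 8, which takes both signs as b varies (negative for sufficiently negative b). A diagonal entry of the Hessian changing sign means the Hessian is neither positive- nor negative-semidefinite on all of R^2.

neither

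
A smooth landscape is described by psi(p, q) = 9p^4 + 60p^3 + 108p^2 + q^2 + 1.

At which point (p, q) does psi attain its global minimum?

psi(p,q) separates as A(p) + B(q) + 1, so its minimum is min A + min B + 1.
A'(p) = 36p(p + 2)(p + 3) vanishes at p ∈ {-3, -2, 0}; B'(q) = 2q vanishes at q ∈ {0}.
Local minima of A (where A''>0): A(-3)=81, A(0)=0. Local minima of B: B(0)=0.
So the global minimum of psi is A(0) + B(0) + 1 = 0 + 0 + 1 = 1, attained at (0, 0).

(0, 0)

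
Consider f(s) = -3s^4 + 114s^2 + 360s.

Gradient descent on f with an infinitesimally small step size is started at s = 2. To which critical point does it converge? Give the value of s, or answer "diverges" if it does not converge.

f'(s) = -12(s - 5)(s + 2)(s + 3), so f'(2) = 720.
Gradient descent moves in the -f' direction, i.e. s is decreasing.
The nearest critical point in that direction is s = -2, where f'' = 84 > 0 (a local minimum). The iterate converges there.

-2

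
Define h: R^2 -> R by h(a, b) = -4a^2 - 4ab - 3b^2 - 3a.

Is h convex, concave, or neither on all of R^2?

concave

h is quadratic, so its Hessian is the constant matrix H = [[-8, -4], [-4, -6]].
det(H) = 32, tr(H) = -14.
det(H) > 0 and tr(H) < 0, so H is negative definite everywhere: concave.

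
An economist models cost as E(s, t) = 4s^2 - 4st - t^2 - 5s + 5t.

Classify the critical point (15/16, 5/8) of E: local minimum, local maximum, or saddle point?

saddle point

The Hessian of E is constant: H = [[8, -4], [-4, -2]].
det(H) = 8·(-2) − (-4)² = -32.
Since det(H) < 0, H is indefinite and the critical point is a saddle point.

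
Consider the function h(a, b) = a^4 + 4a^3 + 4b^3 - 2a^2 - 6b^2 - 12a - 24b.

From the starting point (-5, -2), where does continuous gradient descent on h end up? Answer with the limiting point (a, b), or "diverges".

h is separable, so gradient descent decouples: a follows -∂h/∂a, b follows -∂h/∂b.
∂h/∂a = 4(a - 1)(a + 1)(a + 3); at a=-5 this is -192, so a increases.
∂h/∂b = 12(b - 2)(b + 1); at b=-2 this is 48, so b decreases.
The b-coordinate has no critical point in that direction and runs off to infinity.

diverges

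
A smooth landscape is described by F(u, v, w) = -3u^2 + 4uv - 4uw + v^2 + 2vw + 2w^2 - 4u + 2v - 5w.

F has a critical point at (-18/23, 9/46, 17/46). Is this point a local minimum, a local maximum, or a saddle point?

saddle point

The Hessian is constant: H = [[-6, 4, -4], [4, 2, 2], [-4, 2, 4]].
Leading principal minors: Δ₁ = -6, Δ₂ = -28, Δ₃ = -184.
The minors fit neither the all-positive nor the alternating-sign pattern, so H is indefinite: a saddle point.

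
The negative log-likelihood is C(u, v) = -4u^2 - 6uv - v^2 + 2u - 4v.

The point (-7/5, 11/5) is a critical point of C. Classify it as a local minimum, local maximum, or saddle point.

The Hessian of C is constant: H = [[-8, -6], [-6, -2]].
det(H) = (-8)·(-2) − (-6)² = -20.
Since det(H) < 0, H is indefinite and the critical point is a saddle point.

saddle point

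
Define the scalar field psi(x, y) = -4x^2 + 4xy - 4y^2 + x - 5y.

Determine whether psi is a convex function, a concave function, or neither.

concave

psi is quadratic, so its Hessian is the constant matrix H = [[-8, 4], [4, -8]].
det(H) = 48, tr(H) = -16.
det(H) > 0 and tr(H) < 0, so H is negative definite everywhere: concave.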